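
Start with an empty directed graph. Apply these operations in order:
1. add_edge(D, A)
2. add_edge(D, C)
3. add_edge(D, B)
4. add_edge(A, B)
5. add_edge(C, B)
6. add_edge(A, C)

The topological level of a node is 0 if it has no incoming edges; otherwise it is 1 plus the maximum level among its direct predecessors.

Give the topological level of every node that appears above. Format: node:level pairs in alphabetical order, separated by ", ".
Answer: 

Op 1: add_edge(D, A). Edges now: 1
Op 2: add_edge(D, C). Edges now: 2
Op 3: add_edge(D, B). Edges now: 3
Op 4: add_edge(A, B). Edges now: 4
Op 5: add_edge(C, B). Edges now: 5
Op 6: add_edge(A, C). Edges now: 6
Compute levels (Kahn BFS):
  sources (in-degree 0): D
  process D: level=0
    D->A: in-degree(A)=0, level(A)=1, enqueue
    D->B: in-degree(B)=2, level(B)>=1
    D->C: in-degree(C)=1, level(C)>=1
  process A: level=1
    A->B: in-degree(B)=1, level(B)>=2
    A->C: in-degree(C)=0, level(C)=2, enqueue
  process C: level=2
    C->B: in-degree(B)=0, level(B)=3, enqueue
  process B: level=3
All levels: A:1, B:3, C:2, D:0

Answer: A:1, B:3, C:2, D:0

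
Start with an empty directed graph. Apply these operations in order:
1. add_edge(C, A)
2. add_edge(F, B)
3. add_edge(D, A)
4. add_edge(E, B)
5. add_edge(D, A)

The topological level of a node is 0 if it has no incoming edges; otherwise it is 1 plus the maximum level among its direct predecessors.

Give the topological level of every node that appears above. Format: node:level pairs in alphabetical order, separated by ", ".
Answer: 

Op 1: add_edge(C, A). Edges now: 1
Op 2: add_edge(F, B). Edges now: 2
Op 3: add_edge(D, A). Edges now: 3
Op 4: add_edge(E, B). Edges now: 4
Op 5: add_edge(D, A) (duplicate, no change). Edges now: 4
Compute levels (Kahn BFS):
  sources (in-degree 0): C, D, E, F
  process C: level=0
    C->A: in-degree(A)=1, level(A)>=1
  process D: level=0
    D->A: in-degree(A)=0, level(A)=1, enqueue
  process E: level=0
    E->B: in-degree(B)=1, level(B)>=1
  process F: level=0
    F->B: in-degree(B)=0, level(B)=1, enqueue
  process A: level=1
  process B: level=1
All levels: A:1, B:1, C:0, D:0, E:0, F:0

Answer: A:1, B:1, C:0, D:0, E:0, F:0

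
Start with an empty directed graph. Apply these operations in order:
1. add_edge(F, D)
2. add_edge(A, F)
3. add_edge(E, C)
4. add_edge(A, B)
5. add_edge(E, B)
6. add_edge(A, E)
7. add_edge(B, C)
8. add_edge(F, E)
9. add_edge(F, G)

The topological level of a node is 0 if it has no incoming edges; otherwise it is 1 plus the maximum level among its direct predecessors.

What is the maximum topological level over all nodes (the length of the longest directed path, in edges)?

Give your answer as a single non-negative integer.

Op 1: add_edge(F, D). Edges now: 1
Op 2: add_edge(A, F). Edges now: 2
Op 3: add_edge(E, C). Edges now: 3
Op 4: add_edge(A, B). Edges now: 4
Op 5: add_edge(E, B). Edges now: 5
Op 6: add_edge(A, E). Edges now: 6
Op 7: add_edge(B, C). Edges now: 7
Op 8: add_edge(F, E). Edges now: 8
Op 9: add_edge(F, G). Edges now: 9
Compute levels (Kahn BFS):
  sources (in-degree 0): A
  process A: level=0
    A->B: in-degree(B)=1, level(B)>=1
    A->E: in-degree(E)=1, level(E)>=1
    A->F: in-degree(F)=0, level(F)=1, enqueue
  process F: level=1
    F->D: in-degree(D)=0, level(D)=2, enqueue
    F->E: in-degree(E)=0, level(E)=2, enqueue
    F->G: in-degree(G)=0, level(G)=2, enqueue
  process D: level=2
  process E: level=2
    E->B: in-degree(B)=0, level(B)=3, enqueue
    E->C: in-degree(C)=1, level(C)>=3
  process G: level=2
  process B: level=3
    B->C: in-degree(C)=0, level(C)=4, enqueue
  process C: level=4
All levels: A:0, B:3, C:4, D:2, E:2, F:1, G:2
max level = 4

Answer: 4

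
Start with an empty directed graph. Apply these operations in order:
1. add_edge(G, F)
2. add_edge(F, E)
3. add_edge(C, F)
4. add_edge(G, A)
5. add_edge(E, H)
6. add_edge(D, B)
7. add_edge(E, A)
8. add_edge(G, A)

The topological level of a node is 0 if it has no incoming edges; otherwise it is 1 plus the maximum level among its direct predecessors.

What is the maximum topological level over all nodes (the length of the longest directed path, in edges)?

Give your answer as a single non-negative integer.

Answer: 3

Derivation:
Op 1: add_edge(G, F). Edges now: 1
Op 2: add_edge(F, E). Edges now: 2
Op 3: add_edge(C, F). Edges now: 3
Op 4: add_edge(G, A). Edges now: 4
Op 5: add_edge(E, H). Edges now: 5
Op 6: add_edge(D, B). Edges now: 6
Op 7: add_edge(E, A). Edges now: 7
Op 8: add_edge(G, A) (duplicate, no change). Edges now: 7
Compute levels (Kahn BFS):
  sources (in-degree 0): C, D, G
  process C: level=0
    C->F: in-degree(F)=1, level(F)>=1
  process D: level=0
    D->B: in-degree(B)=0, level(B)=1, enqueue
  process G: level=0
    G->A: in-degree(A)=1, level(A)>=1
    G->F: in-degree(F)=0, level(F)=1, enqueue
  process B: level=1
  process F: level=1
    F->E: in-degree(E)=0, level(E)=2, enqueue
  process E: level=2
    E->A: in-degree(A)=0, level(A)=3, enqueue
    E->H: in-degree(H)=0, level(H)=3, enqueue
  process A: level=3
  process H: level=3
All levels: A:3, B:1, C:0, D:0, E:2, F:1, G:0, H:3
max level = 3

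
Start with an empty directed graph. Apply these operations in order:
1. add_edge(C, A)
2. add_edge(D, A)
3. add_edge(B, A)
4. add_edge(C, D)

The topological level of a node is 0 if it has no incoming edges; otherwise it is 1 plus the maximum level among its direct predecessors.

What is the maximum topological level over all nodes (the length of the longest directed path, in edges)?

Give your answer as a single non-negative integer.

Answer: 2

Derivation:
Op 1: add_edge(C, A). Edges now: 1
Op 2: add_edge(D, A). Edges now: 2
Op 3: add_edge(B, A). Edges now: 3
Op 4: add_edge(C, D). Edges now: 4
Compute levels (Kahn BFS):
  sources (in-degree 0): B, C
  process B: level=0
    B->A: in-degree(A)=2, level(A)>=1
  process C: level=0
    C->A: in-degree(A)=1, level(A)>=1
    C->D: in-degree(D)=0, level(D)=1, enqueue
  process D: level=1
    D->A: in-degree(A)=0, level(A)=2, enqueue
  process A: level=2
All levels: A:2, B:0, C:0, D:1
max level = 2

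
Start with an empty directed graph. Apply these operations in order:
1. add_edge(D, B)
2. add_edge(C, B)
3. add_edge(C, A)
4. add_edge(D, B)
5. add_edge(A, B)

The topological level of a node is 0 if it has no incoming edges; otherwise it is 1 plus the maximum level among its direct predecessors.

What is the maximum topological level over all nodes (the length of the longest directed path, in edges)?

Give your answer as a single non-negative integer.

Answer: 2

Derivation:
Op 1: add_edge(D, B). Edges now: 1
Op 2: add_edge(C, B). Edges now: 2
Op 3: add_edge(C, A). Edges now: 3
Op 4: add_edge(D, B) (duplicate, no change). Edges now: 3
Op 5: add_edge(A, B). Edges now: 4
Compute levels (Kahn BFS):
  sources (in-degree 0): C, D
  process C: level=0
    C->A: in-degree(A)=0, level(A)=1, enqueue
    C->B: in-degree(B)=2, level(B)>=1
  process D: level=0
    D->B: in-degree(B)=1, level(B)>=1
  process A: level=1
    A->B: in-degree(B)=0, level(B)=2, enqueue
  process B: level=2
All levels: A:1, B:2, C:0, D:0
max level = 2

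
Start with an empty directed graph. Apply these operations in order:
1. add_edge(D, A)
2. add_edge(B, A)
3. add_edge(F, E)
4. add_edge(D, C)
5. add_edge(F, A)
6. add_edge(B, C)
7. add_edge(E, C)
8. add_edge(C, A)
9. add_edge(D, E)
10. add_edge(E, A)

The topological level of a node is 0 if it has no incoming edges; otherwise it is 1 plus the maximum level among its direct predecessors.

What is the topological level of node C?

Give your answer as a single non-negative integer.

Op 1: add_edge(D, A). Edges now: 1
Op 2: add_edge(B, A). Edges now: 2
Op 3: add_edge(F, E). Edges now: 3
Op 4: add_edge(D, C). Edges now: 4
Op 5: add_edge(F, A). Edges now: 5
Op 6: add_edge(B, C). Edges now: 6
Op 7: add_edge(E, C). Edges now: 7
Op 8: add_edge(C, A). Edges now: 8
Op 9: add_edge(D, E). Edges now: 9
Op 10: add_edge(E, A). Edges now: 10
Compute levels (Kahn BFS):
  sources (in-degree 0): B, D, F
  process B: level=0
    B->A: in-degree(A)=4, level(A)>=1
    B->C: in-degree(C)=2, level(C)>=1
  process D: level=0
    D->A: in-degree(A)=3, level(A)>=1
    D->C: in-degree(C)=1, level(C)>=1
    D->E: in-degree(E)=1, level(E)>=1
  process F: level=0
    F->A: in-degree(A)=2, level(A)>=1
    F->E: in-degree(E)=0, level(E)=1, enqueue
  process E: level=1
    E->A: in-degree(A)=1, level(A)>=2
    E->C: in-degree(C)=0, level(C)=2, enqueue
  process C: level=2
    C->A: in-degree(A)=0, level(A)=3, enqueue
  process A: level=3
All levels: A:3, B:0, C:2, D:0, E:1, F:0
level(C) = 2

Answer: 2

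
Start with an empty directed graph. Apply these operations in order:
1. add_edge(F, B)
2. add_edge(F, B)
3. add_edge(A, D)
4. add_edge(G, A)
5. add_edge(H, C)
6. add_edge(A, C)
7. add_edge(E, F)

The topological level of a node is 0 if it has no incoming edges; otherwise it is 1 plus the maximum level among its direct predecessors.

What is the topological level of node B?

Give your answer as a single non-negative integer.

Answer: 2

Derivation:
Op 1: add_edge(F, B). Edges now: 1
Op 2: add_edge(F, B) (duplicate, no change). Edges now: 1
Op 3: add_edge(A, D). Edges now: 2
Op 4: add_edge(G, A). Edges now: 3
Op 5: add_edge(H, C). Edges now: 4
Op 6: add_edge(A, C). Edges now: 5
Op 7: add_edge(E, F). Edges now: 6
Compute levels (Kahn BFS):
  sources (in-degree 0): E, G, H
  process E: level=0
    E->F: in-degree(F)=0, level(F)=1, enqueue
  process G: level=0
    G->A: in-degree(A)=0, level(A)=1, enqueue
  process H: level=0
    H->C: in-degree(C)=1, level(C)>=1
  process F: level=1
    F->B: in-degree(B)=0, level(B)=2, enqueue
  process A: level=1
    A->C: in-degree(C)=0, level(C)=2, enqueue
    A->D: in-degree(D)=0, level(D)=2, enqueue
  process B: level=2
  process C: level=2
  process D: level=2
All levels: A:1, B:2, C:2, D:2, E:0, F:1, G:0, H:0
level(B) = 2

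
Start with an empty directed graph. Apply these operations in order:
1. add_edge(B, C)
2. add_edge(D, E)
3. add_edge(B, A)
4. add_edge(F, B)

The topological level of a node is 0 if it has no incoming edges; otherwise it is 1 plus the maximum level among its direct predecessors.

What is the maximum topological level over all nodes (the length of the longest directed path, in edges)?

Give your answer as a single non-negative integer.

Answer: 2

Derivation:
Op 1: add_edge(B, C). Edges now: 1
Op 2: add_edge(D, E). Edges now: 2
Op 3: add_edge(B, A). Edges now: 3
Op 4: add_edge(F, B). Edges now: 4
Compute levels (Kahn BFS):
  sources (in-degree 0): D, F
  process D: level=0
    D->E: in-degree(E)=0, level(E)=1, enqueue
  process F: level=0
    F->B: in-degree(B)=0, level(B)=1, enqueue
  process E: level=1
  process B: level=1
    B->A: in-degree(A)=0, level(A)=2, enqueue
    B->C: in-degree(C)=0, level(C)=2, enqueue
  process A: level=2
  process C: level=2
All levels: A:2, B:1, C:2, D:0, E:1, F:0
max level = 2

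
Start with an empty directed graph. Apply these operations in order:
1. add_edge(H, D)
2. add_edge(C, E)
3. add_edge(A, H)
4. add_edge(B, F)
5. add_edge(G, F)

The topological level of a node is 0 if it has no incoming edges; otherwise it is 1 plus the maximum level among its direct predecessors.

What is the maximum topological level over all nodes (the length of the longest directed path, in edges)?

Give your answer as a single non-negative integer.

Op 1: add_edge(H, D). Edges now: 1
Op 2: add_edge(C, E). Edges now: 2
Op 3: add_edge(A, H). Edges now: 3
Op 4: add_edge(B, F). Edges now: 4
Op 5: add_edge(G, F). Edges now: 5
Compute levels (Kahn BFS):
  sources (in-degree 0): A, B, C, G
  process A: level=0
    A->H: in-degree(H)=0, level(H)=1, enqueue
  process B: level=0
    B->F: in-degree(F)=1, level(F)>=1
  process C: level=0
    C->E: in-degree(E)=0, level(E)=1, enqueue
  process G: level=0
    G->F: in-degree(F)=0, level(F)=1, enqueue
  process H: level=1
    H->D: in-degree(D)=0, level(D)=2, enqueue
  process E: level=1
  process F: level=1
  process D: level=2
All levels: A:0, B:0, C:0, D:2, E:1, F:1, G:0, H:1
max level = 2

Answer: 2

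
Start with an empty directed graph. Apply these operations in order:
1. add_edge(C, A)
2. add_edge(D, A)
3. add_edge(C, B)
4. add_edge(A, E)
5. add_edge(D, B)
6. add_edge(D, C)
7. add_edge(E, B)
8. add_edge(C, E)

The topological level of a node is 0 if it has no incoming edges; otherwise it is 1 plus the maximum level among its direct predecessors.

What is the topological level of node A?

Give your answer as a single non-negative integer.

Op 1: add_edge(C, A). Edges now: 1
Op 2: add_edge(D, A). Edges now: 2
Op 3: add_edge(C, B). Edges now: 3
Op 4: add_edge(A, E). Edges now: 4
Op 5: add_edge(D, B). Edges now: 5
Op 6: add_edge(D, C). Edges now: 6
Op 7: add_edge(E, B). Edges now: 7
Op 8: add_edge(C, E). Edges now: 8
Compute levels (Kahn BFS):
  sources (in-degree 0): D
  process D: level=0
    D->A: in-degree(A)=1, level(A)>=1
    D->B: in-degree(B)=2, level(B)>=1
    D->C: in-degree(C)=0, level(C)=1, enqueue
  process C: level=1
    C->A: in-degree(A)=0, level(A)=2, enqueue
    C->B: in-degree(B)=1, level(B)>=2
    C->E: in-degree(E)=1, level(E)>=2
  process A: level=2
    A->E: in-degree(E)=0, level(E)=3, enqueue
  process E: level=3
    E->B: in-degree(B)=0, level(B)=4, enqueue
  process B: level=4
All levels: A:2, B:4, C:1, D:0, E:3
level(A) = 2

Answer: 2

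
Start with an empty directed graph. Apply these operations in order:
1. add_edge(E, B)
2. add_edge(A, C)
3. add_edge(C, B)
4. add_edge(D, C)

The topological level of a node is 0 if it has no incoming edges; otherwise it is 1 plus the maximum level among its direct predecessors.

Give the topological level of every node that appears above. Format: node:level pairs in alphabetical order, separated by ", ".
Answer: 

Op 1: add_edge(E, B). Edges now: 1
Op 2: add_edge(A, C). Edges now: 2
Op 3: add_edge(C, B). Edges now: 3
Op 4: add_edge(D, C). Edges now: 4
Compute levels (Kahn BFS):
  sources (in-degree 0): A, D, E
  process A: level=0
    A->C: in-degree(C)=1, level(C)>=1
  process D: level=0
    D->C: in-degree(C)=0, level(C)=1, enqueue
  process E: level=0
    E->B: in-degree(B)=1, level(B)>=1
  process C: level=1
    C->B: in-degree(B)=0, level(B)=2, enqueue
  process B: level=2
All levels: A:0, B:2, C:1, D:0, E:0

Answer: A:0, B:2, C:1, D:0, E:0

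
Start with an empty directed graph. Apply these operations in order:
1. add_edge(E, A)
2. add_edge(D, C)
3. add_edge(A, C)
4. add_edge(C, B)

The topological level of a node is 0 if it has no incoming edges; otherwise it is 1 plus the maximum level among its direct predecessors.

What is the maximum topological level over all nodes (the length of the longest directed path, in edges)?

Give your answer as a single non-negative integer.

Answer: 3

Derivation:
Op 1: add_edge(E, A). Edges now: 1
Op 2: add_edge(D, C). Edges now: 2
Op 3: add_edge(A, C). Edges now: 3
Op 4: add_edge(C, B). Edges now: 4
Compute levels (Kahn BFS):
  sources (in-degree 0): D, E
  process D: level=0
    D->C: in-degree(C)=1, level(C)>=1
  process E: level=0
    E->A: in-degree(A)=0, level(A)=1, enqueue
  process A: level=1
    A->C: in-degree(C)=0, level(C)=2, enqueue
  process C: level=2
    C->B: in-degree(B)=0, level(B)=3, enqueue
  process B: level=3
All levels: A:1, B:3, C:2, D:0, E:0
max level = 3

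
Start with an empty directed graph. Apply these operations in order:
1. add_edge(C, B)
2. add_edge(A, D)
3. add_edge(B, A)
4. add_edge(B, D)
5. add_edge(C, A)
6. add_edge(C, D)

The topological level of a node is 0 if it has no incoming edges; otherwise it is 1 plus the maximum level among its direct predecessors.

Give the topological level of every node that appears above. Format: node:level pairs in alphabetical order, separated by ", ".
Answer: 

Answer: A:2, B:1, C:0, D:3

Derivation:
Op 1: add_edge(C, B). Edges now: 1
Op 2: add_edge(A, D). Edges now: 2
Op 3: add_edge(B, A). Edges now: 3
Op 4: add_edge(B, D). Edges now: 4
Op 5: add_edge(C, A). Edges now: 5
Op 6: add_edge(C, D). Edges now: 6
Compute levels (Kahn BFS):
  sources (in-degree 0): C
  process C: level=0
    C->A: in-degree(A)=1, level(A)>=1
    C->B: in-degree(B)=0, level(B)=1, enqueue
    C->D: in-degree(D)=2, level(D)>=1
  process B: level=1
    B->A: in-degree(A)=0, level(A)=2, enqueue
    B->D: in-degree(D)=1, level(D)>=2
  process A: level=2
    A->D: in-degree(D)=0, level(D)=3, enqueue
  process D: level=3
All levels: A:2, B:1, C:0, D:3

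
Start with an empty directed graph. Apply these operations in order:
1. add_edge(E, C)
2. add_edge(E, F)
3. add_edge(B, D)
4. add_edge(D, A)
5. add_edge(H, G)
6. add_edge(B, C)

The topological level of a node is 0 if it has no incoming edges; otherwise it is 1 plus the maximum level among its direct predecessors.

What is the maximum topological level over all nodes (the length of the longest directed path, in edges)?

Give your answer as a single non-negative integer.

Op 1: add_edge(E, C). Edges now: 1
Op 2: add_edge(E, F). Edges now: 2
Op 3: add_edge(B, D). Edges now: 3
Op 4: add_edge(D, A). Edges now: 4
Op 5: add_edge(H, G). Edges now: 5
Op 6: add_edge(B, C). Edges now: 6
Compute levels (Kahn BFS):
  sources (in-degree 0): B, E, H
  process B: level=0
    B->C: in-degree(C)=1, level(C)>=1
    B->D: in-degree(D)=0, level(D)=1, enqueue
  process E: level=0
    E->C: in-degree(C)=0, level(C)=1, enqueue
    E->F: in-degree(F)=0, level(F)=1, enqueue
  process H: level=0
    H->G: in-degree(G)=0, level(G)=1, enqueue
  process D: level=1
    D->A: in-degree(A)=0, level(A)=2, enqueue
  process C: level=1
  process F: level=1
  process G: level=1
  process A: level=2
All levels: A:2, B:0, C:1, D:1, E:0, F:1, G:1, H:0
max level = 2

Answer: 2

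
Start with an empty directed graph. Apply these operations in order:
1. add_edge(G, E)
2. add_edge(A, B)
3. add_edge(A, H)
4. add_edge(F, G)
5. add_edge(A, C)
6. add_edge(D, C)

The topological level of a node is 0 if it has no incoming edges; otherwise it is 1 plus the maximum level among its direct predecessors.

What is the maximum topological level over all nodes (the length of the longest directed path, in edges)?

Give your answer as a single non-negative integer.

Op 1: add_edge(G, E). Edges now: 1
Op 2: add_edge(A, B). Edges now: 2
Op 3: add_edge(A, H). Edges now: 3
Op 4: add_edge(F, G). Edges now: 4
Op 5: add_edge(A, C). Edges now: 5
Op 6: add_edge(D, C). Edges now: 6
Compute levels (Kahn BFS):
  sources (in-degree 0): A, D, F
  process A: level=0
    A->B: in-degree(B)=0, level(B)=1, enqueue
    A->C: in-degree(C)=1, level(C)>=1
    A->H: in-degree(H)=0, level(H)=1, enqueue
  process D: level=0
    D->C: in-degree(C)=0, level(C)=1, enqueue
  process F: level=0
    F->G: in-degree(G)=0, level(G)=1, enqueue
  process B: level=1
  process H: level=1
  process C: level=1
  process G: level=1
    G->E: in-degree(E)=0, level(E)=2, enqueue
  process E: level=2
All levels: A:0, B:1, C:1, D:0, E:2, F:0, G:1, H:1
max level = 2

Answer: 2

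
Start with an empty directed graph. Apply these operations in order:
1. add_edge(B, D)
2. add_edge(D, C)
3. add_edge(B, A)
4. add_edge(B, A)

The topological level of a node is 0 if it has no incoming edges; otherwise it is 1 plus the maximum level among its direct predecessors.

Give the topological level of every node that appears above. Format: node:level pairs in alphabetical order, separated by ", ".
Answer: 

Answer: A:1, B:0, C:2, D:1

Derivation:
Op 1: add_edge(B, D). Edges now: 1
Op 2: add_edge(D, C). Edges now: 2
Op 3: add_edge(B, A). Edges now: 3
Op 4: add_edge(B, A) (duplicate, no change). Edges now: 3
Compute levels (Kahn BFS):
  sources (in-degree 0): B
  process B: level=0
    B->A: in-degree(A)=0, level(A)=1, enqueue
    B->D: in-degree(D)=0, level(D)=1, enqueue
  process A: level=1
  process D: level=1
    D->C: in-degree(C)=0, level(C)=2, enqueue
  process C: level=2
All levels: A:1, B:0, C:2, D:1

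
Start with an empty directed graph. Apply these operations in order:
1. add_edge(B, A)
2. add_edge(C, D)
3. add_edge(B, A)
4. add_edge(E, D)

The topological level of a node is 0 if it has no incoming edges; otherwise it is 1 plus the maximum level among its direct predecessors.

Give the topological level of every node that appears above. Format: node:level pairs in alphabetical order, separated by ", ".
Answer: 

Op 1: add_edge(B, A). Edges now: 1
Op 2: add_edge(C, D). Edges now: 2
Op 3: add_edge(B, A) (duplicate, no change). Edges now: 2
Op 4: add_edge(E, D). Edges now: 3
Compute levels (Kahn BFS):
  sources (in-degree 0): B, C, E
  process B: level=0
    B->A: in-degree(A)=0, level(A)=1, enqueue
  process C: level=0
    C->D: in-degree(D)=1, level(D)>=1
  process E: level=0
    E->D: in-degree(D)=0, level(D)=1, enqueue
  process A: level=1
  process D: level=1
All levels: A:1, B:0, C:0, D:1, E:0

Answer: A:1, B:0, C:0, D:1, E:0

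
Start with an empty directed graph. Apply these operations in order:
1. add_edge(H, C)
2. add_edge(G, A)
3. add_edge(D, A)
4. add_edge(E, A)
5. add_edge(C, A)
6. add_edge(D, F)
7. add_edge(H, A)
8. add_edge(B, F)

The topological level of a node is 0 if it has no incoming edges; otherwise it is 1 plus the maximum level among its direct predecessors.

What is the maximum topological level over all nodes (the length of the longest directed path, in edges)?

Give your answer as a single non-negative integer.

Op 1: add_edge(H, C). Edges now: 1
Op 2: add_edge(G, A). Edges now: 2
Op 3: add_edge(D, A). Edges now: 3
Op 4: add_edge(E, A). Edges now: 4
Op 5: add_edge(C, A). Edges now: 5
Op 6: add_edge(D, F). Edges now: 6
Op 7: add_edge(H, A). Edges now: 7
Op 8: add_edge(B, F). Edges now: 8
Compute levels (Kahn BFS):
  sources (in-degree 0): B, D, E, G, H
  process B: level=0
    B->F: in-degree(F)=1, level(F)>=1
  process D: level=0
    D->A: in-degree(A)=4, level(A)>=1
    D->F: in-degree(F)=0, level(F)=1, enqueue
  process E: level=0
    E->A: in-degree(A)=3, level(A)>=1
  process G: level=0
    G->A: in-degree(A)=2, level(A)>=1
  process H: level=0
    H->A: in-degree(A)=1, level(A)>=1
    H->C: in-degree(C)=0, level(C)=1, enqueue
  process F: level=1
  process C: level=1
    C->A: in-degree(A)=0, level(A)=2, enqueue
  process A: level=2
All levels: A:2, B:0, C:1, D:0, E:0, F:1, G:0, H:0
max level = 2

Answer: 2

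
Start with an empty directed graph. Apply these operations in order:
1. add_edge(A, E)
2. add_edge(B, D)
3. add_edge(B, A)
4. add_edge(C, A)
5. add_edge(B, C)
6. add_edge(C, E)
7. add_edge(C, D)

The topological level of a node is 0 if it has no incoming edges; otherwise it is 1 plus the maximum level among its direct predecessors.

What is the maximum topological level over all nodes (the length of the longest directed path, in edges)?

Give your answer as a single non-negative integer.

Answer: 3

Derivation:
Op 1: add_edge(A, E). Edges now: 1
Op 2: add_edge(B, D). Edges now: 2
Op 3: add_edge(B, A). Edges now: 3
Op 4: add_edge(C, A). Edges now: 4
Op 5: add_edge(B, C). Edges now: 5
Op 6: add_edge(C, E). Edges now: 6
Op 7: add_edge(C, D). Edges now: 7
Compute levels (Kahn BFS):
  sources (in-degree 0): B
  process B: level=0
    B->A: in-degree(A)=1, level(A)>=1
    B->C: in-degree(C)=0, level(C)=1, enqueue
    B->D: in-degree(D)=1, level(D)>=1
  process C: level=1
    C->A: in-degree(A)=0, level(A)=2, enqueue
    C->D: in-degree(D)=0, level(D)=2, enqueue
    C->E: in-degree(E)=1, level(E)>=2
  process A: level=2
    A->E: in-degree(E)=0, level(E)=3, enqueue
  process D: level=2
  process E: level=3
All levels: A:2, B:0, C:1, D:2, E:3
max level = 3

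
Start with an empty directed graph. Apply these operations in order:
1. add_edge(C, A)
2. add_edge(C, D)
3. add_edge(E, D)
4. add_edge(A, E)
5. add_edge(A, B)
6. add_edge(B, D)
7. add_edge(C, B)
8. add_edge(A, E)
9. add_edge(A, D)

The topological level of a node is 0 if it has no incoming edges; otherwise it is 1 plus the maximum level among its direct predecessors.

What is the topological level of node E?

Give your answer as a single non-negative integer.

Op 1: add_edge(C, A). Edges now: 1
Op 2: add_edge(C, D). Edges now: 2
Op 3: add_edge(E, D). Edges now: 3
Op 4: add_edge(A, E). Edges now: 4
Op 5: add_edge(A, B). Edges now: 5
Op 6: add_edge(B, D). Edges now: 6
Op 7: add_edge(C, B). Edges now: 7
Op 8: add_edge(A, E) (duplicate, no change). Edges now: 7
Op 9: add_edge(A, D). Edges now: 8
Compute levels (Kahn BFS):
  sources (in-degree 0): C
  process C: level=0
    C->A: in-degree(A)=0, level(A)=1, enqueue
    C->B: in-degree(B)=1, level(B)>=1
    C->D: in-degree(D)=3, level(D)>=1
  process A: level=1
    A->B: in-degree(B)=0, level(B)=2, enqueue
    A->D: in-degree(D)=2, level(D)>=2
    A->E: in-degree(E)=0, level(E)=2, enqueue
  process B: level=2
    B->D: in-degree(D)=1, level(D)>=3
  process E: level=2
    E->D: in-degree(D)=0, level(D)=3, enqueue
  process D: level=3
All levels: A:1, B:2, C:0, D:3, E:2
level(E) = 2

Answer: 2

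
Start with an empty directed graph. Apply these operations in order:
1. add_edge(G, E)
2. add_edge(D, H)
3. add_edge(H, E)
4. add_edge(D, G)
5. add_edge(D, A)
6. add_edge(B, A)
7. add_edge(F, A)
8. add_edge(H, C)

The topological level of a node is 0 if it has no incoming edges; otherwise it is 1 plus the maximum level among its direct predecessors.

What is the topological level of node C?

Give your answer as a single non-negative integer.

Answer: 2

Derivation:
Op 1: add_edge(G, E). Edges now: 1
Op 2: add_edge(D, H). Edges now: 2
Op 3: add_edge(H, E). Edges now: 3
Op 4: add_edge(D, G). Edges now: 4
Op 5: add_edge(D, A). Edges now: 5
Op 6: add_edge(B, A). Edges now: 6
Op 7: add_edge(F, A). Edges now: 7
Op 8: add_edge(H, C). Edges now: 8
Compute levels (Kahn BFS):
  sources (in-degree 0): B, D, F
  process B: level=0
    B->A: in-degree(A)=2, level(A)>=1
  process D: level=0
    D->A: in-degree(A)=1, level(A)>=1
    D->G: in-degree(G)=0, level(G)=1, enqueue
    D->H: in-degree(H)=0, level(H)=1, enqueue
  process F: level=0
    F->A: in-degree(A)=0, level(A)=1, enqueue
  process G: level=1
    G->E: in-degree(E)=1, level(E)>=2
  process H: level=1
    H->C: in-degree(C)=0, level(C)=2, enqueue
    H->E: in-degree(E)=0, level(E)=2, enqueue
  process A: level=1
  process C: level=2
  process E: level=2
All levels: A:1, B:0, C:2, D:0, E:2, F:0, G:1, H:1
level(C) = 2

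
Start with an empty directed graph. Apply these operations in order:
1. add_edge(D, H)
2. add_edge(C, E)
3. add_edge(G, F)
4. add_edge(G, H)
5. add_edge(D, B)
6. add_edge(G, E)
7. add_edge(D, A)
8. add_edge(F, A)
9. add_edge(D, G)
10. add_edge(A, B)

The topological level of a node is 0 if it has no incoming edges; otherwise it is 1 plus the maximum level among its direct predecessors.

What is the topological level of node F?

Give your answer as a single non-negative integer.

Answer: 2

Derivation:
Op 1: add_edge(D, H). Edges now: 1
Op 2: add_edge(C, E). Edges now: 2
Op 3: add_edge(G, F). Edges now: 3
Op 4: add_edge(G, H). Edges now: 4
Op 5: add_edge(D, B). Edges now: 5
Op 6: add_edge(G, E). Edges now: 6
Op 7: add_edge(D, A). Edges now: 7
Op 8: add_edge(F, A). Edges now: 8
Op 9: add_edge(D, G). Edges now: 9
Op 10: add_edge(A, B). Edges now: 10
Compute levels (Kahn BFS):
  sources (in-degree 0): C, D
  process C: level=0
    C->E: in-degree(E)=1, level(E)>=1
  process D: level=0
    D->A: in-degree(A)=1, level(A)>=1
    D->B: in-degree(B)=1, level(B)>=1
    D->G: in-degree(G)=0, level(G)=1, enqueue
    D->H: in-degree(H)=1, level(H)>=1
  process G: level=1
    G->E: in-degree(E)=0, level(E)=2, enqueue
    G->F: in-degree(F)=0, level(F)=2, enqueue
    G->H: in-degree(H)=0, level(H)=2, enqueue
  process E: level=2
  process F: level=2
    F->A: in-degree(A)=0, level(A)=3, enqueue
  process H: level=2
  process A: level=3
    A->B: in-degree(B)=0, level(B)=4, enqueue
  process B: level=4
All levels: A:3, B:4, C:0, D:0, E:2, F:2, G:1, H:2
level(F) = 2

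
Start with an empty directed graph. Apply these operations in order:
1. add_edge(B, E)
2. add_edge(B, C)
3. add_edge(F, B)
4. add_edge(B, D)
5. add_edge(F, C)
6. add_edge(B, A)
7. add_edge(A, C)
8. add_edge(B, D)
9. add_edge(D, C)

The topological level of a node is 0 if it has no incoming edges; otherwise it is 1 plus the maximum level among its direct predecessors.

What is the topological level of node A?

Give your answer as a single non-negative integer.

Op 1: add_edge(B, E). Edges now: 1
Op 2: add_edge(B, C). Edges now: 2
Op 3: add_edge(F, B). Edges now: 3
Op 4: add_edge(B, D). Edges now: 4
Op 5: add_edge(F, C). Edges now: 5
Op 6: add_edge(B, A). Edges now: 6
Op 7: add_edge(A, C). Edges now: 7
Op 8: add_edge(B, D) (duplicate, no change). Edges now: 7
Op 9: add_edge(D, C). Edges now: 8
Compute levels (Kahn BFS):
  sources (in-degree 0): F
  process F: level=0
    F->B: in-degree(B)=0, level(B)=1, enqueue
    F->C: in-degree(C)=3, level(C)>=1
  process B: level=1
    B->A: in-degree(A)=0, level(A)=2, enqueue
    B->C: in-degree(C)=2, level(C)>=2
    B->D: in-degree(D)=0, level(D)=2, enqueue
    B->E: in-degree(E)=0, level(E)=2, enqueue
  process A: level=2
    A->C: in-degree(C)=1, level(C)>=3
  process D: level=2
    D->C: in-degree(C)=0, level(C)=3, enqueue
  process E: level=2
  process C: level=3
All levels: A:2, B:1, C:3, D:2, E:2, F:0
level(A) = 2

Answer: 2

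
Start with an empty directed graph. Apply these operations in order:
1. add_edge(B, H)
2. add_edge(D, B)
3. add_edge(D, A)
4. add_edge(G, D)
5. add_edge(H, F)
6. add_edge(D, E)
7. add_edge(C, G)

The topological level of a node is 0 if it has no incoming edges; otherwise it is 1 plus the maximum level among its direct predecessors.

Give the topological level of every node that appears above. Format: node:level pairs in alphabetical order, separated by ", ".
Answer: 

Answer: A:3, B:3, C:0, D:2, E:3, F:5, G:1, H:4

Derivation:
Op 1: add_edge(B, H). Edges now: 1
Op 2: add_edge(D, B). Edges now: 2
Op 3: add_edge(D, A). Edges now: 3
Op 4: add_edge(G, D). Edges now: 4
Op 5: add_edge(H, F). Edges now: 5
Op 6: add_edge(D, E). Edges now: 6
Op 7: add_edge(C, G). Edges now: 7
Compute levels (Kahn BFS):
  sources (in-degree 0): C
  process C: level=0
    C->G: in-degree(G)=0, level(G)=1, enqueue
  process G: level=1
    G->D: in-degree(D)=0, level(D)=2, enqueue
  process D: level=2
    D->A: in-degree(A)=0, level(A)=3, enqueue
    D->B: in-degree(B)=0, level(B)=3, enqueue
    D->E: in-degree(E)=0, level(E)=3, enqueue
  process A: level=3
  process B: level=3
    B->H: in-degree(H)=0, level(H)=4, enqueue
  process E: level=3
  process H: level=4
    H->F: in-degree(F)=0, level(F)=5, enqueue
  process F: level=5
All levels: A:3, B:3, C:0, D:2, E:3, F:5, G:1, H:4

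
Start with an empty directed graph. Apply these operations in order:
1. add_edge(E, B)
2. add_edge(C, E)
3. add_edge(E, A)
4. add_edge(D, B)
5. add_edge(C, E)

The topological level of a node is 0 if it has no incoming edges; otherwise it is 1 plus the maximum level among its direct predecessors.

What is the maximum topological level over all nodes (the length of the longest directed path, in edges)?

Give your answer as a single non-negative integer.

Answer: 2

Derivation:
Op 1: add_edge(E, B). Edges now: 1
Op 2: add_edge(C, E). Edges now: 2
Op 3: add_edge(E, A). Edges now: 3
Op 4: add_edge(D, B). Edges now: 4
Op 5: add_edge(C, E) (duplicate, no change). Edges now: 4
Compute levels (Kahn BFS):
  sources (in-degree 0): C, D
  process C: level=0
    C->E: in-degree(E)=0, level(E)=1, enqueue
  process D: level=0
    D->B: in-degree(B)=1, level(B)>=1
  process E: level=1
    E->A: in-degree(A)=0, level(A)=2, enqueue
    E->B: in-degree(B)=0, level(B)=2, enqueue
  process A: level=2
  process B: level=2
All levels: A:2, B:2, C:0, D:0, E:1
max level = 2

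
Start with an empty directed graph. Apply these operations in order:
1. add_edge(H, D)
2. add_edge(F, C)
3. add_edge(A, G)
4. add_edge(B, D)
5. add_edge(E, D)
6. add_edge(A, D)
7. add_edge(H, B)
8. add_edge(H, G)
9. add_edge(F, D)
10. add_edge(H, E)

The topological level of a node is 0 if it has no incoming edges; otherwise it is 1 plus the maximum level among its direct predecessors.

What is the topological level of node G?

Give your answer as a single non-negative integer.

Answer: 1

Derivation:
Op 1: add_edge(H, D). Edges now: 1
Op 2: add_edge(F, C). Edges now: 2
Op 3: add_edge(A, G). Edges now: 3
Op 4: add_edge(B, D). Edges now: 4
Op 5: add_edge(E, D). Edges now: 5
Op 6: add_edge(A, D). Edges now: 6
Op 7: add_edge(H, B). Edges now: 7
Op 8: add_edge(H, G). Edges now: 8
Op 9: add_edge(F, D). Edges now: 9
Op 10: add_edge(H, E). Edges now: 10
Compute levels (Kahn BFS):
  sources (in-degree 0): A, F, H
  process A: level=0
    A->D: in-degree(D)=4, level(D)>=1
    A->G: in-degree(G)=1, level(G)>=1
  process F: level=0
    F->C: in-degree(C)=0, level(C)=1, enqueue
    F->D: in-degree(D)=3, level(D)>=1
  process H: level=0
    H->B: in-degree(B)=0, level(B)=1, enqueue
    H->D: in-degree(D)=2, level(D)>=1
    H->E: in-degree(E)=0, level(E)=1, enqueue
    H->G: in-degree(G)=0, level(G)=1, enqueue
  process C: level=1
  process B: level=1
    B->D: in-degree(D)=1, level(D)>=2
  process E: level=1
    E->D: in-degree(D)=0, level(D)=2, enqueue
  process G: level=1
  process D: level=2
All levels: A:0, B:1, C:1, D:2, E:1, F:0, G:1, H:0
level(G) = 1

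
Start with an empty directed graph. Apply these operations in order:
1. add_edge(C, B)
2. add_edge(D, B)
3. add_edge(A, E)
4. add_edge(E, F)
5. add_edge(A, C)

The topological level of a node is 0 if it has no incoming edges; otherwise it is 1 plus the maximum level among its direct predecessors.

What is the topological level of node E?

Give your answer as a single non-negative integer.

Answer: 1

Derivation:
Op 1: add_edge(C, B). Edges now: 1
Op 2: add_edge(D, B). Edges now: 2
Op 3: add_edge(A, E). Edges now: 3
Op 4: add_edge(E, F). Edges now: 4
Op 5: add_edge(A, C). Edges now: 5
Compute levels (Kahn BFS):
  sources (in-degree 0): A, D
  process A: level=0
    A->C: in-degree(C)=0, level(C)=1, enqueue
    A->E: in-degree(E)=0, level(E)=1, enqueue
  process D: level=0
    D->B: in-degree(B)=1, level(B)>=1
  process C: level=1
    C->B: in-degree(B)=0, level(B)=2, enqueue
  process E: level=1
    E->F: in-degree(F)=0, level(F)=2, enqueue
  process B: level=2
  process F: level=2
All levels: A:0, B:2, C:1, D:0, E:1, F:2
level(E) = 1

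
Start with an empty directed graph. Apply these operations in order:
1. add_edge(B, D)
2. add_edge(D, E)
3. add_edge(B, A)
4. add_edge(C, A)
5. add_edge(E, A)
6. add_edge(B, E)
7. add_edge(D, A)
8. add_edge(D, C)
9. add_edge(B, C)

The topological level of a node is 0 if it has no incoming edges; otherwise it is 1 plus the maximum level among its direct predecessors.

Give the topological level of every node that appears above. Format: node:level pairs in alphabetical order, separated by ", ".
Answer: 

Answer: A:3, B:0, C:2, D:1, E:2

Derivation:
Op 1: add_edge(B, D). Edges now: 1
Op 2: add_edge(D, E). Edges now: 2
Op 3: add_edge(B, A). Edges now: 3
Op 4: add_edge(C, A). Edges now: 4
Op 5: add_edge(E, A). Edges now: 5
Op 6: add_edge(B, E). Edges now: 6
Op 7: add_edge(D, A). Edges now: 7
Op 8: add_edge(D, C). Edges now: 8
Op 9: add_edge(B, C). Edges now: 9
Compute levels (Kahn BFS):
  sources (in-degree 0): B
  process B: level=0
    B->A: in-degree(A)=3, level(A)>=1
    B->C: in-degree(C)=1, level(C)>=1
    B->D: in-degree(D)=0, level(D)=1, enqueue
    B->E: in-degree(E)=1, level(E)>=1
  process D: level=1
    D->A: in-degree(A)=2, level(A)>=2
    D->C: in-degree(C)=0, level(C)=2, enqueue
    D->E: in-degree(E)=0, level(E)=2, enqueue
  process C: level=2
    C->A: in-degree(A)=1, level(A)>=3
  process E: level=2
    E->A: in-degree(A)=0, level(A)=3, enqueue
  process A: level=3
All levels: A:3, B:0, C:2, D:1, E:2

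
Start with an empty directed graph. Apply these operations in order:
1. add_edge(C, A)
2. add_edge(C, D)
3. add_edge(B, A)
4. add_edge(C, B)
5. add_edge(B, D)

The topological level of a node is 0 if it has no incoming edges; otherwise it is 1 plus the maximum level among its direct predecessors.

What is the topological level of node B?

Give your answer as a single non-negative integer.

Answer: 1

Derivation:
Op 1: add_edge(C, A). Edges now: 1
Op 2: add_edge(C, D). Edges now: 2
Op 3: add_edge(B, A). Edges now: 3
Op 4: add_edge(C, B). Edges now: 4
Op 5: add_edge(B, D). Edges now: 5
Compute levels (Kahn BFS):
  sources (in-degree 0): C
  process C: level=0
    C->A: in-degree(A)=1, level(A)>=1
    C->B: in-degree(B)=0, level(B)=1, enqueue
    C->D: in-degree(D)=1, level(D)>=1
  process B: level=1
    B->A: in-degree(A)=0, level(A)=2, enqueue
    B->D: in-degree(D)=0, level(D)=2, enqueue
  process A: level=2
  process D: level=2
All levels: A:2, B:1, C:0, D:2
level(B) = 1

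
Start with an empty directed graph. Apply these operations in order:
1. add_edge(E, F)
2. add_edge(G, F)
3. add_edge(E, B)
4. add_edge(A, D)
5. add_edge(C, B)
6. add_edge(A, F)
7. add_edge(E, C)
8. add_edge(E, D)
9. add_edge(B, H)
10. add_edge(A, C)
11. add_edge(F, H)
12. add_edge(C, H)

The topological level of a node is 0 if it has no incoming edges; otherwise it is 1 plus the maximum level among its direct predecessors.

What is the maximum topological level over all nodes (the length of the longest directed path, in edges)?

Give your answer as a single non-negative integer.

Op 1: add_edge(E, F). Edges now: 1
Op 2: add_edge(G, F). Edges now: 2
Op 3: add_edge(E, B). Edges now: 3
Op 4: add_edge(A, D). Edges now: 4
Op 5: add_edge(C, B). Edges now: 5
Op 6: add_edge(A, F). Edges now: 6
Op 7: add_edge(E, C). Edges now: 7
Op 8: add_edge(E, D). Edges now: 8
Op 9: add_edge(B, H). Edges now: 9
Op 10: add_edge(A, C). Edges now: 10
Op 11: add_edge(F, H). Edges now: 11
Op 12: add_edge(C, H). Edges now: 12
Compute levels (Kahn BFS):
  sources (in-degree 0): A, E, G
  process A: level=0
    A->C: in-degree(C)=1, level(C)>=1
    A->D: in-degree(D)=1, level(D)>=1
    A->F: in-degree(F)=2, level(F)>=1
  process E: level=0
    E->B: in-degree(B)=1, level(B)>=1
    E->C: in-degree(C)=0, level(C)=1, enqueue
    E->D: in-degree(D)=0, level(D)=1, enqueue
    E->F: in-degree(F)=1, level(F)>=1
  process G: level=0
    G->F: in-degree(F)=0, level(F)=1, enqueue
  process C: level=1
    C->B: in-degree(B)=0, level(B)=2, enqueue
    C->H: in-degree(H)=2, level(H)>=2
  process D: level=1
  process F: level=1
    F->H: in-degree(H)=1, level(H)>=2
  process B: level=2
    B->H: in-degree(H)=0, level(H)=3, enqueue
  process H: level=3
All levels: A:0, B:2, C:1, D:1, E:0, F:1, G:0, H:3
max level = 3

Answer: 3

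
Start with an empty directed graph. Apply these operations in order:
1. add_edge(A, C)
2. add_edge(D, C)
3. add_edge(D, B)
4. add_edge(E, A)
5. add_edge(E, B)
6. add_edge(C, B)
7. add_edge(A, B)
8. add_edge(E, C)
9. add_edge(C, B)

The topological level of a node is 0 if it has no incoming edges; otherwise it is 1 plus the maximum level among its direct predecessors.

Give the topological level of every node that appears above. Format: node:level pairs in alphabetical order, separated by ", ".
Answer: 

Op 1: add_edge(A, C). Edges now: 1
Op 2: add_edge(D, C). Edges now: 2
Op 3: add_edge(D, B). Edges now: 3
Op 4: add_edge(E, A). Edges now: 4
Op 5: add_edge(E, B). Edges now: 5
Op 6: add_edge(C, B). Edges now: 6
Op 7: add_edge(A, B). Edges now: 7
Op 8: add_edge(E, C). Edges now: 8
Op 9: add_edge(C, B) (duplicate, no change). Edges now: 8
Compute levels (Kahn BFS):
  sources (in-degree 0): D, E
  process D: level=0
    D->B: in-degree(B)=3, level(B)>=1
    D->C: in-degree(C)=2, level(C)>=1
  process E: level=0
    E->A: in-degree(A)=0, level(A)=1, enqueue
    E->B: in-degree(B)=2, level(B)>=1
    E->C: in-degree(C)=1, level(C)>=1
  process A: level=1
    A->B: in-degree(B)=1, level(B)>=2
    A->C: in-degree(C)=0, level(C)=2, enqueue
  process C: level=2
    C->B: in-degree(B)=0, level(B)=3, enqueue
  process B: level=3
All levels: A:1, B:3, C:2, D:0, E:0

Answer: A:1, B:3, C:2, D:0, E:0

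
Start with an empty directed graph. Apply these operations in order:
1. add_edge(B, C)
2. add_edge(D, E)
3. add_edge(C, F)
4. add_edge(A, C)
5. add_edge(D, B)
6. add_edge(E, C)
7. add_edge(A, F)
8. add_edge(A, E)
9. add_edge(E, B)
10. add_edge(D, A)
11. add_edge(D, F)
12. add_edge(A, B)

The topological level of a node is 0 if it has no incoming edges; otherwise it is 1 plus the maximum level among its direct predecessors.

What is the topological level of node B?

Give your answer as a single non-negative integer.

Answer: 3

Derivation:
Op 1: add_edge(B, C). Edges now: 1
Op 2: add_edge(D, E). Edges now: 2
Op 3: add_edge(C, F). Edges now: 3
Op 4: add_edge(A, C). Edges now: 4
Op 5: add_edge(D, B). Edges now: 5
Op 6: add_edge(E, C). Edges now: 6
Op 7: add_edge(A, F). Edges now: 7
Op 8: add_edge(A, E). Edges now: 8
Op 9: add_edge(E, B). Edges now: 9
Op 10: add_edge(D, A). Edges now: 10
Op 11: add_edge(D, F). Edges now: 11
Op 12: add_edge(A, B). Edges now: 12
Compute levels (Kahn BFS):
  sources (in-degree 0): D
  process D: level=0
    D->A: in-degree(A)=0, level(A)=1, enqueue
    D->B: in-degree(B)=2, level(B)>=1
    D->E: in-degree(E)=1, level(E)>=1
    D->F: in-degree(F)=2, level(F)>=1
  process A: level=1
    A->B: in-degree(B)=1, level(B)>=2
    A->C: in-degree(C)=2, level(C)>=2
    A->E: in-degree(E)=0, level(E)=2, enqueue
    A->F: in-degree(F)=1, level(F)>=2
  process E: level=2
    E->B: in-degree(B)=0, level(B)=3, enqueue
    E->C: in-degree(C)=1, level(C)>=3
  process B: level=3
    B->C: in-degree(C)=0, level(C)=4, enqueue
  process C: level=4
    C->F: in-degree(F)=0, level(F)=5, enqueue
  process F: level=5
All levels: A:1, B:3, C:4, D:0, E:2, F:5
level(B) = 3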